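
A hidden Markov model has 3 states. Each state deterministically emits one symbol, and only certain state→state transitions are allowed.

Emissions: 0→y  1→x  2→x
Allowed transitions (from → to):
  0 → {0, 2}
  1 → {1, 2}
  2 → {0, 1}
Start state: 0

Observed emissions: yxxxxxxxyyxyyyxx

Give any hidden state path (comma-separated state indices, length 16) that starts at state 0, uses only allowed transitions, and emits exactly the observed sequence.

  t0 'y' -> {0}, take 0 (start)
  t1 'x' -> {1,2}, take 2 (0->2 ok)
  t2 'x' -> {1,2}, take 1 (2->1 ok)
  t3 'x' -> {1,2}, take 1 (1->1 ok)
  t4 'x' -> {1,2}, take 1 (1->1 ok)
  t5 'x' -> {1,2}, take 1 (1->1 ok)
  t6 'x' -> {1,2}, take 1 (1->1 ok)
  t7 'x' -> {1,2}, take 2 (1->2 ok)
  t8 'y' -> {0}, take 0 (2->0 ok)
  t9 'y' -> {0}, take 0 (0->0 ok)
  t10 'x' -> {1,2}, take 2 (0->2 ok)
  t11 'y' -> {0}, take 0 (2->0 ok)
  t12 'y' -> {0}, take 0 (0->0 ok)
  t13 'y' -> {0}, take 0 (0->0 ok)
  t14 'x' -> {1,2}, take 2 (0->2 ok)
  t15 'x' -> {1,2}, take 1 (2->1 ok)

0,2,1,1,1,1,1,2,0,0,2,0,0,0,2,1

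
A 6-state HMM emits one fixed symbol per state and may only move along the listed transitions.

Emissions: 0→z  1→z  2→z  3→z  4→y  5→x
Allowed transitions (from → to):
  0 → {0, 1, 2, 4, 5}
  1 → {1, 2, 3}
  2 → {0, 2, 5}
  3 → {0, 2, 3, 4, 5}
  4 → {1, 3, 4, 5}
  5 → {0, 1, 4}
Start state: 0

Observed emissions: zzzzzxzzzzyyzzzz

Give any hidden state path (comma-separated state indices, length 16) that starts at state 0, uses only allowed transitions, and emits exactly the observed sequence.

  0: obs=z cand={0,1,2,3} pick 0 [start]
  1: obs=z cand={0,1,2,3} pick 1 [0->1 ok]
  2: obs=z cand={0,1,2,3} pick 2 [1->2 ok]
  3: obs=z cand={0,1,2,3} pick 2 [2->2 ok]
  4: obs=z cand={0,1,2,3} pick 2 [2->2 ok]
  5: obs=x cand={5} pick 5 [2->5 ok]
  6: obs=z cand={0,1,2,3} pick 1 [5->1 ok]
  7: obs=z cand={0,1,2,3} pick 1 [1->1 ok]
  8: obs=z cand={0,1,2,3} pick 2 [1->2 ok]
  9: obs=z cand={0,1,2,3} pick 0 [2->0 ok]
  10: obs=y cand={4} pick 4 [0->4 ok]
  11: obs=y cand={4} pick 4 [4->4 ok]
  12: obs=z cand={0,1,2,3} pick 1 [4->1 ok]
  13: obs=z cand={0,1,2,3} pick 1 [1->1 ok]
  14: obs=z cand={0,1,2,3} pick 3 [1->3 ok]
  15: obs=z cand={0,1,2,3} pick 2 [3->2 ok]

0,1,2,2,2,5,1,1,2,0,4,4,1,1,3,2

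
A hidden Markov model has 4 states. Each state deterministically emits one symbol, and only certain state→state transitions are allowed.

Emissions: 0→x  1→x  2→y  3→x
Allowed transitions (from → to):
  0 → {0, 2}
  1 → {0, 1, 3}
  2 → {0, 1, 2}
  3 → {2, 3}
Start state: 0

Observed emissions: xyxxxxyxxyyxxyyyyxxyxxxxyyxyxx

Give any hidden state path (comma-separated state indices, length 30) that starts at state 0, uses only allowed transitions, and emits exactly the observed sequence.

  0: obs=x cand={0,1,3} pick 0 [start]
  1: obs=y cand={2} pick 2 [0->2 ok]
  2: obs=x cand={0,1,3} pick 1 [2->1 ok]
  3: obs=x cand={0,1,3} pick 0 [1->0 ok]
  4: obs=x cand={0,1,3} pick 0 [0->0 ok]
  5: obs=x cand={0,1,3} pick 0 [0->0 ok]
  6: obs=y cand={2} pick 2 [0->2 ok]
  7: obs=x cand={0,1,3} pick 1 [2->1 ok]
  8: obs=x cand={0,1,3} pick 0 [1->0 ok]
  9: obs=y cand={2} pick 2 [0->2 ok]
  10: obs=y cand={2} pick 2 [2->2 ok]
  11: obs=x cand={0,1,3} pick 1 [2->1 ok]
  12: obs=x cand={0,1,3} pick 3 [1->3 ok]
  13: obs=y cand={2} pick 2 [3->2 ok]
  14: obs=y cand={2} pick 2 [2->2 ok]
  15: obs=y cand={2} pick 2 [2->2 ok]
  16: obs=y cand={2} pick 2 [2->2 ok]
  17: obs=x cand={0,1,3} pick 0 [2->0 ok]
  18: obs=x cand={0,1,3} pick 0 [0->0 ok]
  19: obs=y cand={2} pick 2 [0->2 ok]
  20: obs=x cand={0,1,3} pick 0 [2->0 ok]
  21: obs=x cand={0,1,3} pick 0 [0->0 ok]
  22: obs=x cand={0,1,3} pick 0 [0->0 ok]
  23: obs=x cand={0,1,3} pick 0 [0->0 ok]
  24: obs=y cand={2} pick 2 [0->2 ok]
  25: obs=y cand={2} pick 2 [2->2 ok]
  26: obs=x cand={0,1,3} pick 0 [2->0 ok]
  27: obs=y cand={2} pick 2 [0->2 ok]
  28: obs=x cand={0,1,3} pick 1 [2->1 ok]
  29: obs=x cand={0,1,3} pick 1 [1->1 ok]

0,2,1,0,0,0,2,1,0,2,2,1,3,2,2,2,2,0,0,2,0,0,0,0,2,2,0,2,1,1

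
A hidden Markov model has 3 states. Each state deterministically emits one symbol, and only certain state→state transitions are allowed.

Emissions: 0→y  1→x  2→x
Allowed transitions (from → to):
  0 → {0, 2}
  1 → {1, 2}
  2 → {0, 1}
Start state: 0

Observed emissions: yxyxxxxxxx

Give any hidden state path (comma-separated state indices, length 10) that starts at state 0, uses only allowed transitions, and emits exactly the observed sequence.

  0: obs=y cand={0} pick 0 [start]
  1: obs=x cand={1,2} pick 2 [0->2 ok]
  2: obs=y cand={0} pick 0 [2->0 ok]
  3: obs=x cand={1,2} pick 2 [0->2 ok]
  4: obs=x cand={1,2} pick 1 [2->1 ok]
  5: obs=x cand={1,2} pick 2 [1->2 ok]
  6: obs=x cand={1,2} pick 1 [2->1 ok]
  7: obs=x cand={1,2} pick 1 [1->1 ok]
  8: obs=x cand={1,2} pick 1 [1->1 ok]
  9: obs=x cand={1,2} pick 2 [1->2 ok]

0,2,0,2,1,2,1,1,1,2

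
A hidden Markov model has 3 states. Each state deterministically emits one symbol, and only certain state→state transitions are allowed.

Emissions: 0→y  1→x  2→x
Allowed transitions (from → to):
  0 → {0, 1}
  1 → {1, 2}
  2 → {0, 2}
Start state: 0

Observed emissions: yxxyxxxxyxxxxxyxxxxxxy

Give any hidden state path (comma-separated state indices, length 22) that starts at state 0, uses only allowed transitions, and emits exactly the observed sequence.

  pos 0: y in {0}, choose 0; start
  pos 1: x in {1,2}, choose 1; 0->1 ok
  pos 2: x in {1,2}, choose 2; 1->2 ok
  pos 3: y in {0}, choose 0; 2->0 ok
  pos 4: x in {1,2}, choose 1; 0->1 ok
  pos 5: x in {1,2}, choose 1; 1->1 ok
  pos 6: x in {1,2}, choose 1; 1->1 ok
  pos 7: x in {1,2}, choose 2; 1->2 ok
  pos 8: y in {0}, choose 0; 2->0 ok
  pos 9: x in {1,2}, choose 1; 0->1 ok
  pos 10: x in {1,2}, choose 1; 1->1 ok
  pos 11: x in {1,2}, choose 1; 1->1 ok
  pos 12: x in {1,2}, choose 2; 1->2 ok
  pos 13: x in {1,2}, choose 2; 2->2 ok
  pos 14: y in {0}, choose 0; 2->0 ok
  pos 15: x in {1,2}, choose 1; 0->1 ok
  pos 16: x in {1,2}, choose 1; 1->1 ok
  pos 17: x in {1,2}, choose 1; 1->1 ok
  pos 18: x in {1,2}, choose 2; 1->2 ok
  pos 19: x in {1,2}, choose 2; 2->2 ok
  pos 20: x in {1,2}, choose 2; 2->2 ok
  pos 21: y in {0}, choose 0; 2->0 ok

0,1,2,0,1,1,1,2,0,1,1,1,2,2,0,1,1,1,2,2,2,0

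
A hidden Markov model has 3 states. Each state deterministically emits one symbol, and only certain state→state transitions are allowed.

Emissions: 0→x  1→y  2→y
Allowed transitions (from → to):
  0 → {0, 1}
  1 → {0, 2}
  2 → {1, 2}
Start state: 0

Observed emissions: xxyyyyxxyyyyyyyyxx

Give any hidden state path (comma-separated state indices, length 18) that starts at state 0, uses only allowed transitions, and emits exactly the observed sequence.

0,0,1,2,2,1,0,0,1,2,1,2,2,2,2,1,0,0

  pos 0: x in {0}, choose 0; start
  pos 1: x in {0}, choose 0; 0->0 ok
  pos 2: y in {1,2}, choose 1; 0->1 ok
  pos 3: y in {1,2}, choose 2; 1->2 ok
  pos 4: y in {1,2}, choose 2; 2->2 ok
  pos 5: y in {1,2}, choose 1; 2->1 ok
  pos 6: x in {0}, choose 0; 1->0 ok
  pos 7: x in {0}, choose 0; 0->0 ok
  pos 8: y in {1,2}, choose 1; 0->1 ok
  pos 9: y in {1,2}, choose 2; 1->2 ok
  pos 10: y in {1,2}, choose 1; 2->1 ok
  pos 11: y in {1,2}, choose 2; 1->2 ok
  pos 12: y in {1,2}, choose 2; 2->2 ok
  pos 13: y in {1,2}, choose 2; 2->2 ok
  pos 14: y in {1,2}, choose 2; 2->2 ok
  pos 15: y in {1,2}, choose 1; 2->1 ok
  pos 16: x in {0}, choose 0; 1->0 ok
  pos 17: x in {0}, choose 0; 0->0 ok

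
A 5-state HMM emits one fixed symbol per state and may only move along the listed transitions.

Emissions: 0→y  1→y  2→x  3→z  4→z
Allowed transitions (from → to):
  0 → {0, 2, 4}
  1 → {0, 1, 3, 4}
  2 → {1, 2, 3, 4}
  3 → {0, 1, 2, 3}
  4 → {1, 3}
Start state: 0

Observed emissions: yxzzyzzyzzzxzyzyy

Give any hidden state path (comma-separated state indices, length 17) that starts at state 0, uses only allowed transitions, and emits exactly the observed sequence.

  [0] y  {0,1}  => 0  start
  [1] x  {2}  => 2  0->2 ok
  [2] z  {3,4}  => 4  2->4 ok
  [3] z  {3,4}  => 3  4->3 ok
  [4] y  {0,1}  => 0  3->0 ok
  [5] z  {3,4}  => 4  0->4 ok
  [6] z  {3,4}  => 3  4->3 ok
  [7] y  {0,1}  => 1  3->1 ok
  [8] z  {3,4}  => 4  1->4 ok
  [9] z  {3,4}  => 3  4->3 ok
  [10] z  {3,4}  => 3  3->3 ok
  [11] x  {2}  => 2  3->2 ok
  [12] z  {3,4}  => 4  2->4 ok
  [13] y  {0,1}  => 1  4->1 ok
  [14] z  {3,4}  => 4  1->4 ok
  [15] y  {0,1}  => 1  4->1 ok
  [16] y  {0,1}  => 1  1->1 ok

0,2,4,3,0,4,3,1,4,3,3,2,4,1,4,1,1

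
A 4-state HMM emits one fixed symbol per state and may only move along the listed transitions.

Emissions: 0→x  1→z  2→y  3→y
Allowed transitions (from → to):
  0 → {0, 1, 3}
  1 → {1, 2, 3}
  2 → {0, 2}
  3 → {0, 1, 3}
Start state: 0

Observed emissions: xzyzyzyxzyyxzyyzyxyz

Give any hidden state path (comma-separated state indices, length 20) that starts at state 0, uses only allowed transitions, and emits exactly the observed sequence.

  t0 'x' -> {0}, take 0 (start)
  t1 'z' -> {1}, take 1 (0->1 ok)
  t2 'y' -> {2,3}, take 3 (1->3 ok)
  t3 'z' -> {1}, take 1 (3->1 ok)
  t4 'y' -> {2,3}, take 3 (1->3 ok)
  t5 'z' -> {1}, take 1 (3->1 ok)
  t6 'y' -> {2,3}, take 3 (1->3 ok)
  t7 'x' -> {0}, take 0 (3->0 ok)
  t8 'z' -> {1}, take 1 (0->1 ok)
  t9 'y' -> {2,3}, take 3 (1->3 ok)
  t10 'y' -> {2,3}, take 3 (3->3 ok)
  t11 'x' -> {0}, take 0 (3->0 ok)
  t12 'z' -> {1}, take 1 (0->1 ok)
  t13 'y' -> {2,3}, take 3 (1->3 ok)
  t14 'y' -> {2,3}, take 3 (3->3 ok)
  t15 'z' -> {1}, take 1 (3->1 ok)
  t16 'y' -> {2,3}, take 2 (1->2 ok)
  t17 'x' -> {0}, take 0 (2->0 ok)
  t18 'y' -> {2,3}, take 3 (0->3 ok)
  t19 'z' -> {1}, take 1 (3->1 ok)

0,1,3,1,3,1,3,0,1,3,3,0,1,3,3,1,2,0,3,1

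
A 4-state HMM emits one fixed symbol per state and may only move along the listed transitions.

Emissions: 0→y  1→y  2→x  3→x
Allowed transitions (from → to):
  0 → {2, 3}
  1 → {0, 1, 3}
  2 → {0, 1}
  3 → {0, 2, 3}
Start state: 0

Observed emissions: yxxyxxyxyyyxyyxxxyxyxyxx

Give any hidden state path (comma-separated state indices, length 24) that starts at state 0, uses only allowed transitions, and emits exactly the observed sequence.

  0: obs=y cand={0,1} pick 0 [start]
  1: obs=x cand={2,3} pick 3 [0->3 ok]
  2: obs=x cand={2,3} pick 2 [3->2 ok]
  3: obs=y cand={0,1} pick 0 [2->0 ok]
  4: obs=x cand={2,3} pick 3 [0->3 ok]
  5: obs=x cand={2,3} pick 2 [3->2 ok]
  6: obs=y cand={0,1} pick 0 [2->0 ok]
  7: obs=x cand={2,3} pick 2 [0->2 ok]
  8: obs=y cand={0,1} pick 1 [2->1 ok]
  9: obs=y cand={0,1} pick 1 [1->1 ok]
  10: obs=y cand={0,1} pick 0 [1->0 ok]
  11: obs=x cand={2,3} pick 2 [0->2 ok]
  12: obs=y cand={0,1} pick 1 [2->1 ok]
  13: obs=y cand={0,1} pick 0 [1->0 ok]
  14: obs=x cand={2,3} pick 3 [0->3 ok]
  15: obs=x cand={2,3} pick 3 [3->3 ok]
  16: obs=x cand={2,3} pick 2 [3->2 ok]
  17: obs=y cand={0,1} pick 0 [2->0 ok]
  18: obs=x cand={2,3} pick 2 [0->2 ok]
  19: obs=y cand={0,1} pick 0 [2->0 ok]
  20: obs=x cand={2,3} pick 3 [0->3 ok]
  21: obs=y cand={0,1} pick 0 [3->0 ok]
  22: obs=x cand={2,3} pick 3 [0->3 ok]
  23: obs=x cand={2,3} pick 3 [3->3 ok]

0,3,2,0,3,2,0,2,1,1,0,2,1,0,3,3,2,0,2,0,3,0,3,3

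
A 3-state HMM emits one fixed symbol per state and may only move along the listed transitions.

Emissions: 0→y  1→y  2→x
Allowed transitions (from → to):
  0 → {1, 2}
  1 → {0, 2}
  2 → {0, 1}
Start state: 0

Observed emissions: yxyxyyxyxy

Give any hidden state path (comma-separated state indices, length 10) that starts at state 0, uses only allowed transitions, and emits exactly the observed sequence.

  pos 0: y in {0,1}, choose 0; start
  pos 1: x in {2}, choose 2; 0->2 ok
  pos 2: y in {0,1}, choose 0; 2->0 ok
  pos 3: x in {2}, choose 2; 0->2 ok
  pos 4: y in {0,1}, choose 0; 2->0 ok
  pos 5: y in {0,1}, choose 1; 0->1 ok
  pos 6: x in {2}, choose 2; 1->2 ok
  pos 7: y in {0,1}, choose 0; 2->0 ok
  pos 8: x in {2}, choose 2; 0->2 ok
  pos 9: y in {0,1}, choose 1; 2->1 ok

0,2,0,2,0,1,2,0,2,1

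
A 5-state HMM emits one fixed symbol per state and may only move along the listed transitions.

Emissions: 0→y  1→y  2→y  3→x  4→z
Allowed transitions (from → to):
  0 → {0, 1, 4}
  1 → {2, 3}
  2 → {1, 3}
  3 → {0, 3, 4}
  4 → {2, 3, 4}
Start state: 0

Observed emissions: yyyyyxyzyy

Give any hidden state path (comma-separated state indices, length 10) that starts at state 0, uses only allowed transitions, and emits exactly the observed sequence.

0,0,0,1,2,3,0,4,2,1

  [0] y  {0,1,2}  => 0  start
  [1] y  {0,1,2}  => 0  0->0 ok
  [2] y  {0,1,2}  => 0  0->0 ok
  [3] y  {0,1,2}  => 1  0->1 ok
  [4] y  {0,1,2}  => 2  1->2 ok
  [5] x  {3}  => 3  2->3 ok
  [6] y  {0,1,2}  => 0  3->0 ok
  [7] z  {4}  => 4  0->4 ok
  [8] y  {0,1,2}  => 2  4->2 ok
  [9] y  {0,1,2}  => 1  2->1 ok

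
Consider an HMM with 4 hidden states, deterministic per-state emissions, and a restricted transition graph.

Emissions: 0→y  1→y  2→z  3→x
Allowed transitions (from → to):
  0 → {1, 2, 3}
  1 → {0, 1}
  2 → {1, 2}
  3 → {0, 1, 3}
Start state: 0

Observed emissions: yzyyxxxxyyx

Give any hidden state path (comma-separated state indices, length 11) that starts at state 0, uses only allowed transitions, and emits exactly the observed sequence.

  t0 'y' -> {0,1}, take 0 (start)
  t1 'z' -> {2}, take 2 (0->2 ok)
  t2 'y' -> {0,1}, take 1 (2->1 ok)
  t3 'y' -> {0,1}, take 0 (1->0 ok)
  t4 'x' -> {3}, take 3 (0->3 ok)
  t5 'x' -> {3}, take 3 (3->3 ok)
  t6 'x' -> {3}, take 3 (3->3 ok)
  t7 'x' -> {3}, take 3 (3->3 ok)
  t8 'y' -> {0,1}, take 1 (3->1 ok)
  t9 'y' -> {0,1}, take 0 (1->0 ok)
  t10 'x' -> {3}, take 3 (0->3 ok)

0,2,1,0,3,3,3,3,1,0,3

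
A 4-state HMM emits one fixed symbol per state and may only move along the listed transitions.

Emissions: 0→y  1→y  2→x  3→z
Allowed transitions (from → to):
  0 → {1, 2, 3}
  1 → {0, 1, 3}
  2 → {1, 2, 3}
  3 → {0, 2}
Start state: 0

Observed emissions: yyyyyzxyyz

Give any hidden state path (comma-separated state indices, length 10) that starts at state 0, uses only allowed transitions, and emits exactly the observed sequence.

0,1,1,0,1,3,2,1,1,3

  t0 'y' -> {0,1}, take 0 (start)
  t1 'y' -> {0,1}, take 1 (0->1 ok)
  t2 'y' -> {0,1}, take 1 (1->1 ok)
  t3 'y' -> {0,1}, take 0 (1->0 ok)
  t4 'y' -> {0,1}, take 1 (0->1 ok)
  t5 'z' -> {3}, take 3 (1->3 ok)
  t6 'x' -> {2}, take 2 (3->2 ok)
  t7 'y' -> {0,1}, take 1 (2->1 ok)
  t8 'y' -> {0,1}, take 1 (1->1 ok)
  t9 'z' -> {3}, take 3 (1->3 ok)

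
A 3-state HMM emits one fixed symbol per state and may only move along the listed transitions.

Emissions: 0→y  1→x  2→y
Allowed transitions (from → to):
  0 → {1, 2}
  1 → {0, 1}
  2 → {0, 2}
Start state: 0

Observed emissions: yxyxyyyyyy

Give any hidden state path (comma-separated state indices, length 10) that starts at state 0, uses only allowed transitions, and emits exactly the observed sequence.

  t0 'y' -> {0,2}, take 0 (start)
  t1 'x' -> {1}, take 1 (0->1 ok)
  t2 'y' -> {0,2}, take 0 (1->0 ok)
  t3 'x' -> {1}, take 1 (0->1 ok)
  t4 'y' -> {0,2}, take 0 (1->0 ok)
  t5 'y' -> {0,2}, take 2 (0->2 ok)
  t6 'y' -> {0,2}, take 0 (2->0 ok)
  t7 'y' -> {0,2}, take 2 (0->2 ok)
  t8 'y' -> {0,2}, take 2 (2->2 ok)
  t9 'y' -> {0,2}, take 2 (2->2 ok)

0,1,0,1,0,2,0,2,2,2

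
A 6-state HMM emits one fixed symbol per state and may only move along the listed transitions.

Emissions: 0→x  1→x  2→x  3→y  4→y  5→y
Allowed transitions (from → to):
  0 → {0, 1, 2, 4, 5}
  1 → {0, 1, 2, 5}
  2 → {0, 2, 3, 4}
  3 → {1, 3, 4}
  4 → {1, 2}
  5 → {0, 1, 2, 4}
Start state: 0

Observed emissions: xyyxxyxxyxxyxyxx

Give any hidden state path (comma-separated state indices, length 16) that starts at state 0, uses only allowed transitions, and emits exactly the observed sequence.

  pos 0: x in {0,1,2}, choose 0; start
  pos 1: y in {3,4,5}, choose 5; 0->5 ok
  pos 2: y in {3,4,5}, choose 4; 5->4 ok
  pos 3: x in {0,1,2}, choose 1; 4->1 ok
  pos 4: x in {0,1,2}, choose 0; 1->0 ok
  pos 5: y in {3,4,5}, choose 5; 0->5 ok
  pos 6: x in {0,1,2}, choose 2; 5->2 ok
  pos 7: x in {0,1,2}, choose 0; 2->0 ok
  pos 8: y in {3,4,5}, choose 5; 0->5 ok
  pos 9: x in {0,1,2}, choose 1; 5->1 ok
  pos 10: x in {0,1,2}, choose 2; 1->2 ok
  pos 11: y in {3,4,5}, choose 4; 2->4 ok
  pos 12: x in {0,1,2}, choose 2; 4->2 ok
  pos 13: y in {3,4,5}, choose 3; 2->3 ok
  pos 14: x in {0,1,2}, choose 1; 3->1 ok
  pos 15: x in {0,1,2}, choose 2; 1->2 ok

0,5,4,1,0,5,2,0,5,1,2,4,2,3,1,2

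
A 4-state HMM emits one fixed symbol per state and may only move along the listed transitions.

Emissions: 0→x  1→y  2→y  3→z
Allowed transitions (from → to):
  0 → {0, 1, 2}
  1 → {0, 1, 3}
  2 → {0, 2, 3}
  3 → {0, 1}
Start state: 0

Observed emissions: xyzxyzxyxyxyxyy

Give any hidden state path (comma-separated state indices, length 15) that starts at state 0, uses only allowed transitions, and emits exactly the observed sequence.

  pos 0: x in {0}, choose 0; start
  pos 1: y in {1,2}, choose 2; 0->2 ok
  pos 2: z in {3}, choose 3; 2->3 ok
  pos 3: x in {0}, choose 0; 3->0 ok
  pos 4: y in {1,2}, choose 1; 0->1 ok
  pos 5: z in {3}, choose 3; 1->3 ok
  pos 6: x in {0}, choose 0; 3->0 ok
  pos 7: y in {1,2}, choose 1; 0->1 ok
  pos 8: x in {0}, choose 0; 1->0 ok
  pos 9: y in {1,2}, choose 2; 0->2 ok
  pos 10: x in {0}, choose 0; 2->0 ok
  pos 11: y in {1,2}, choose 2; 0->2 ok
  pos 12: x in {0}, choose 0; 2->0 ok
  pos 13: y in {1,2}, choose 1; 0->1 ok
  pos 14: y in {1,2}, choose 1; 1->1 ok

0,2,3,0,1,3,0,1,0,2,0,2,0,1,1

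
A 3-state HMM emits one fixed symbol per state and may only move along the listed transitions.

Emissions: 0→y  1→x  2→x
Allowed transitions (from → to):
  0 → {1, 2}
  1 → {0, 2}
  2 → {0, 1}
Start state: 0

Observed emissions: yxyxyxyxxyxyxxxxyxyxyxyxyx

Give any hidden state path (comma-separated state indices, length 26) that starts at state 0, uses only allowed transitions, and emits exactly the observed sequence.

0,1,0,1,0,1,0,2,1,0,1,0,1,2,1,2,0,2,0,2,0,2,0,2,0,2

  0: obs=y cand={0} pick 0 [start]
  1: obs=x cand={1,2} pick 1 [0->1 ok]
  2: obs=y cand={0} pick 0 [1->0 ok]
  3: obs=x cand={1,2} pick 1 [0->1 ok]
  4: obs=y cand={0} pick 0 [1->0 ok]
  5: obs=x cand={1,2} pick 1 [0->1 ok]
  6: obs=y cand={0} pick 0 [1->0 ok]
  7: obs=x cand={1,2} pick 2 [0->2 ok]
  8: obs=x cand={1,2} pick 1 [2->1 ok]
  9: obs=y cand={0} pick 0 [1->0 ok]
  10: obs=x cand={1,2} pick 1 [0->1 ok]
  11: obs=y cand={0} pick 0 [1->0 ok]
  12: obs=x cand={1,2} pick 1 [0->1 ok]
  13: obs=x cand={1,2} pick 2 [1->2 ok]
  14: obs=x cand={1,2} pick 1 [2->1 ok]
  15: obs=x cand={1,2} pick 2 [1->2 ok]
  16: obs=y cand={0} pick 0 [2->0 ok]
  17: obs=x cand={1,2} pick 2 [0->2 ok]
  18: obs=y cand={0} pick 0 [2->0 ok]
  19: obs=x cand={1,2} pick 2 [0->2 ok]
  20: obs=y cand={0} pick 0 [2->0 ok]
  21: obs=x cand={1,2} pick 2 [0->2 ok]
  22: obs=y cand={0} pick 0 [2->0 ok]
  23: obs=x cand={1,2} pick 2 [0->2 ok]
  24: obs=y cand={0} pick 0 [2->0 ok]
  25: obs=x cand={1,2} pick 2 [0->2 ok]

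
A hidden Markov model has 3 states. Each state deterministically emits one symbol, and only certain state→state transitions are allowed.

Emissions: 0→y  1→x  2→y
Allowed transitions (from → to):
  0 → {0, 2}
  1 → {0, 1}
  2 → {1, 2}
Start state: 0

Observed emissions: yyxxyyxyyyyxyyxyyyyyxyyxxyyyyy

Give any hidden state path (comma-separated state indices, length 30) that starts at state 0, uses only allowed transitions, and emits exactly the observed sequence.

  pos 0: y in {0,2}, choose 0; start
  pos 1: y in {0,2}, choose 2; 0->2 ok
  pos 2: x in {1}, choose 1; 2->1 ok
  pos 3: x in {1}, choose 1; 1->1 ok
  pos 4: y in {0,2}, choose 0; 1->0 ok
  pos 5: y in {0,2}, choose 2; 0->2 ok
  pos 6: x in {1}, choose 1; 2->1 ok
  pos 7: y in {0,2}, choose 0; 1->0 ok
  pos 8: y in {0,2}, choose 0; 0->0 ok
  pos 9: y in {0,2}, choose 0; 0->0 ok
  pos 10: y in {0,2}, choose 2; 0->2 ok
  pos 11: x in {1}, choose 1; 2->1 ok
  pos 12: y in {0,2}, choose 0; 1->0 ok
  pos 13: y in {0,2}, choose 2; 0->2 ok
  pos 14: x in {1}, choose 1; 2->1 ok
  pos 15: y in {0,2}, choose 0; 1->0 ok
  pos 16: y in {0,2}, choose 0; 0->0 ok
  pos 17: y in {0,2}, choose 0; 0->0 ok
  pos 18: y in {0,2}, choose 0; 0->0 ok
  pos 19: y in {0,2}, choose 2; 0->2 ok
  pos 20: x in {1}, choose 1; 2->1 ok
  pos 21: y in {0,2}, choose 0; 1->0 ok
  pos 22: y in {0,2}, choose 2; 0->2 ok
  pos 23: x in {1}, choose 1; 2->1 ok
  pos 24: x in {1}, choose 1; 1->1 ok
  pos 25: y in {0,2}, choose 0; 1->0 ok
  pos 26: y in {0,2}, choose 0; 0->0 ok
  pos 27: y in {0,2}, choose 2; 0->2 ok
  pos 28: y in {0,2}, choose 2; 2->2 ok
  pos 29: y in {0,2}, choose 2; 2->2 ok

0,2,1,1,0,2,1,0,0,0,2,1,0,2,1,0,0,0,0,2,1,0,2,1,1,0,0,2,2,2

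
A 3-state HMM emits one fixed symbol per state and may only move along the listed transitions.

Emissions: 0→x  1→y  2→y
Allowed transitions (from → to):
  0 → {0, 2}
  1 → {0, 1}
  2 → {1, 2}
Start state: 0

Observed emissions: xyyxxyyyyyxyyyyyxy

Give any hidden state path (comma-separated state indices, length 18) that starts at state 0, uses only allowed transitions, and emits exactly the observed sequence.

0,2,1,0,0,2,2,2,2,1,0,2,2,2,1,1,0,2

  t0 'x' -> {0}, take 0 (start)
  t1 'y' -> {1,2}, take 2 (0->2 ok)
  t2 'y' -> {1,2}, take 1 (2->1 ok)
  t3 'x' -> {0}, take 0 (1->0 ok)
  t4 'x' -> {0}, take 0 (0->0 ok)
  t5 'y' -> {1,2}, take 2 (0->2 ok)
  t6 'y' -> {1,2}, take 2 (2->2 ok)
  t7 'y' -> {1,2}, take 2 (2->2 ok)
  t8 'y' -> {1,2}, take 2 (2->2 ok)
  t9 'y' -> {1,2}, take 1 (2->1 ok)
  t10 'x' -> {0}, take 0 (1->0 ok)
  t11 'y' -> {1,2}, take 2 (0->2 ok)
  t12 'y' -> {1,2}, take 2 (2->2 ok)
  t13 'y' -> {1,2}, take 2 (2->2 ok)
  t14 'y' -> {1,2}, take 1 (2->1 ok)
  t15 'y' -> {1,2}, take 1 (1->1 ok)
  t16 'x' -> {0}, take 0 (1->0 ok)
  t17 'y' -> {1,2}, take 2 (0->2 ok)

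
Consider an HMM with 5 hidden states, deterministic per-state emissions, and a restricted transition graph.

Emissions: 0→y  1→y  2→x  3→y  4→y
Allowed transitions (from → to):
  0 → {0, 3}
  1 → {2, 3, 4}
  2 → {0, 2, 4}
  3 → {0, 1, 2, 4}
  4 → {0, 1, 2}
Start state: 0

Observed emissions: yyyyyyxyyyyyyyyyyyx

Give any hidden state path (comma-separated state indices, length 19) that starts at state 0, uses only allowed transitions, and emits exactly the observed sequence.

  t0 'y' -> {0,1,3,4}, take 0 (start)
  t1 'y' -> {0,1,3,4}, take 3 (0->3 ok)
  t2 'y' -> {0,1,3,4}, take 0 (3->0 ok)
  t3 'y' -> {0,1,3,4}, take 0 (0->0 ok)
  t4 'y' -> {0,1,3,4}, take 3 (0->3 ok)
  t5 'y' -> {0,1,3,4}, take 1 (3->1 ok)
  t6 'x' -> {2}, take 2 (1->2 ok)
  t7 'y' -> {0,1,3,4}, take 4 (2->4 ok)
  t8 'y' -> {0,1,3,4}, take 0 (4->0 ok)
  t9 'y' -> {0,1,3,4}, take 0 (0->0 ok)
  t10 'y' -> {0,1,3,4}, take 3 (0->3 ok)
  t11 'y' -> {0,1,3,4}, take 1 (3->1 ok)
  t12 'y' -> {0,1,3,4}, take 3 (1->3 ok)
  t13 'y' -> {0,1,3,4}, take 1 (3->1 ok)
  t14 'y' -> {0,1,3,4}, take 3 (1->3 ok)
  t15 'y' -> {0,1,3,4}, take 1 (3->1 ok)
  t16 'y' -> {0,1,3,4}, take 3 (1->3 ok)
  t17 'y' -> {0,1,3,4}, take 1 (3->1 ok)
  t18 'x' -> {2}, take 2 (1->2 ok)

0,3,0,0,3,1,2,4,0,0,3,1,3,1,3,1,3,1,2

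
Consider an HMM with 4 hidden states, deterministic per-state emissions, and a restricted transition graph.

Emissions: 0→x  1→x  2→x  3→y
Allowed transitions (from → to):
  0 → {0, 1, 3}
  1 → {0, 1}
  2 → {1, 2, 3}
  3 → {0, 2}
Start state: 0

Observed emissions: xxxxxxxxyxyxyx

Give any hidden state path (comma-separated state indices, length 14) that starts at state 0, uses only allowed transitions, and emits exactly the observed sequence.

0,1,1,1,1,1,0,0,3,0,3,0,3,2

  [0] x  {0,1,2}  => 0  start
  [1] x  {0,1,2}  => 1  0->1 ok
  [2] x  {0,1,2}  => 1  1->1 ok
  [3] x  {0,1,2}  => 1  1->1 ok
  [4] x  {0,1,2}  => 1  1->1 ok
  [5] x  {0,1,2}  => 1  1->1 ok
  [6] x  {0,1,2}  => 0  1->0 ok
  [7] x  {0,1,2}  => 0  0->0 ok
  [8] y  {3}  => 3  0->3 ok
  [9] x  {0,1,2}  => 0  3->0 ok
  [10] y  {3}  => 3  0->3 ok
  [11] x  {0,1,2}  => 0  3->0 ok
  [12] y  {3}  => 3  0->3 ok
  [13] x  {0,1,2}  => 2  3->2 ok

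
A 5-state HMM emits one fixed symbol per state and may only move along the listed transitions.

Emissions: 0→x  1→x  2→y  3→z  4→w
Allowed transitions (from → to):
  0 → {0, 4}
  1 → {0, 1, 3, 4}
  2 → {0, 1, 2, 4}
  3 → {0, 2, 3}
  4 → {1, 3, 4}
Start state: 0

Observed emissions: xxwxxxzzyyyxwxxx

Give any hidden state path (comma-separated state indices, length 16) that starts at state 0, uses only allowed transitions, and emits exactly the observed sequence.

  t0 'x' -> {0,1}, take 0 (start)
  t1 'x' -> {0,1}, take 0 (0->0 ok)
  t2 'w' -> {4}, take 4 (0->4 ok)
  t3 'x' -> {0,1}, take 1 (4->1 ok)
  t4 'x' -> {0,1}, take 1 (1->1 ok)
  t5 'x' -> {0,1}, take 1 (1->1 ok)
  t6 'z' -> {3}, take 3 (1->3 ok)
  t7 'z' -> {3}, take 3 (3->3 ok)
  t8 'y' -> {2}, take 2 (3->2 ok)
  t9 'y' -> {2}, take 2 (2->2 ok)
  t10 'y' -> {2}, take 2 (2->2 ok)
  t11 'x' -> {0,1}, take 0 (2->0 ok)
  t12 'w' -> {4}, take 4 (0->4 ok)
  t13 'x' -> {0,1}, take 1 (4->1 ok)
  t14 'x' -> {0,1}, take 1 (1->1 ok)
  t15 'x' -> {0,1}, take 0 (1->0 ok)

0,0,4,1,1,1,3,3,2,2,2,0,4,1,1,0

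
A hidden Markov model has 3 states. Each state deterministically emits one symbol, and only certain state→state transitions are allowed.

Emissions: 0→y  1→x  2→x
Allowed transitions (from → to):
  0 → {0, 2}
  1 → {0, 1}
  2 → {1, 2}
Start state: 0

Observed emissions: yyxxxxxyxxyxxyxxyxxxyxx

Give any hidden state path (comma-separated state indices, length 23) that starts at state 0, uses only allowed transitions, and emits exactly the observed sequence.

0,0,2,2,2,1,1,0,2,1,0,2,1,0,2,1,0,2,1,1,0,2,2

  [0] y  {0}  => 0  start
  [1] y  {0}  => 0  0->0 ok
  [2] x  {1,2}  => 2  0->2 ok
  [3] x  {1,2}  => 2  2->2 ok
  [4] x  {1,2}  => 2  2->2 ok
  [5] x  {1,2}  => 1  2->1 ok
  [6] x  {1,2}  => 1  1->1 ok
  [7] y  {0}  => 0  1->0 ok
  [8] x  {1,2}  => 2  0->2 ok
  [9] x  {1,2}  => 1  2->1 ok
  [10] y  {0}  => 0  1->0 ok
  [11] x  {1,2}  => 2  0->2 ok
  [12] x  {1,2}  => 1  2->1 ok
  [13] y  {0}  => 0  1->0 ok
  [14] x  {1,2}  => 2  0->2 ok
  [15] x  {1,2}  => 1  2->1 ok
  [16] y  {0}  => 0  1->0 ok
  [17] x  {1,2}  => 2  0->2 ok
  [18] x  {1,2}  => 1  2->1 ok
  [19] x  {1,2}  => 1  1->1 ok
  [20] y  {0}  => 0  1->0 ok
  [21] x  {1,2}  => 2  0->2 ok
  [22] x  {1,2}  => 2  2->2 ok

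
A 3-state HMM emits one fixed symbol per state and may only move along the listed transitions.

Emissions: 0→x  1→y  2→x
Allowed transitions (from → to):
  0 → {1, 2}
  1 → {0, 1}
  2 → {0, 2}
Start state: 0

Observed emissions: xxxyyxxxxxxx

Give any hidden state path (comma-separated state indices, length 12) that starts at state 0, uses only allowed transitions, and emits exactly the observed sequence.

  [0] x  {0,2}  => 0  start
  [1] x  {0,2}  => 2  0->2 ok
  [2] x  {0,2}  => 0  2->0 ok
  [3] y  {1}  => 1  0->1 ok
  [4] y  {1}  => 1  1->1 ok
  [5] x  {0,2}  => 0  1->0 ok
  [6] x  {0,2}  => 2  0->2 ok
  [7] x  {0,2}  => 2  2->2 ok
  [8] x  {0,2}  => 2  2->2 ok
  [9] x  {0,2}  => 0  2->0 ok
  [10] x  {0,2}  => 2  0->2 ok
  [11] x  {0,2}  => 2  2->2 ok

0,2,0,1,1,0,2,2,2,0,2,2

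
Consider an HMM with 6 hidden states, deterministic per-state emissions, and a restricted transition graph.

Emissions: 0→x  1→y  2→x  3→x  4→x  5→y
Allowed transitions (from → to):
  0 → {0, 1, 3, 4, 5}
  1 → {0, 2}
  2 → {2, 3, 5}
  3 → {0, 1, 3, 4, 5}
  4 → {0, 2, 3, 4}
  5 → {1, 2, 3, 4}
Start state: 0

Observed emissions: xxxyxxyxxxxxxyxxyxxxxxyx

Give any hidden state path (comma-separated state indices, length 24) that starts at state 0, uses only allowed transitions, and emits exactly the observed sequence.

0,0,0,1,2,3,1,0,0,0,4,0,0,5,3,0,1,0,4,4,4,0,1,0

  t0 'x' -> {0,2,3,4}, take 0 (start)
  t1 'x' -> {0,2,3,4}, take 0 (0->0 ok)
  t2 'x' -> {0,2,3,4}, take 0 (0->0 ok)
  t3 'y' -> {1,5}, take 1 (0->1 ok)
  t4 'x' -> {0,2,3,4}, take 2 (1->2 ok)
  t5 'x' -> {0,2,3,4}, take 3 (2->3 ok)
  t6 'y' -> {1,5}, take 1 (3->1 ok)
  t7 'x' -> {0,2,3,4}, take 0 (1->0 ok)
  t8 'x' -> {0,2,3,4}, take 0 (0->0 ok)
  t9 'x' -> {0,2,3,4}, take 0 (0->0 ok)
  t10 'x' -> {0,2,3,4}, take 4 (0->4 ok)
  t11 'x' -> {0,2,3,4}, take 0 (4->0 ok)
  t12 'x' -> {0,2,3,4}, take 0 (0->0 ok)
  t13 'y' -> {1,5}, take 5 (0->5 ok)
  t14 'x' -> {0,2,3,4}, take 3 (5->3 ok)
  t15 'x' -> {0,2,3,4}, take 0 (3->0 ok)
  t16 'y' -> {1,5}, take 1 (0->1 ok)
  t17 'x' -> {0,2,3,4}, take 0 (1->0 ok)
  t18 'x' -> {0,2,3,4}, take 4 (0->4 ok)
  t19 'x' -> {0,2,3,4}, take 4 (4->4 ok)
  t20 'x' -> {0,2,3,4}, take 4 (4->4 ok)
  t21 'x' -> {0,2,3,4}, take 0 (4->0 ok)
  t22 'y' -> {1,5}, take 1 (0->1 ok)
  t23 'x' -> {0,2,3,4}, take 0 (1->0 ok)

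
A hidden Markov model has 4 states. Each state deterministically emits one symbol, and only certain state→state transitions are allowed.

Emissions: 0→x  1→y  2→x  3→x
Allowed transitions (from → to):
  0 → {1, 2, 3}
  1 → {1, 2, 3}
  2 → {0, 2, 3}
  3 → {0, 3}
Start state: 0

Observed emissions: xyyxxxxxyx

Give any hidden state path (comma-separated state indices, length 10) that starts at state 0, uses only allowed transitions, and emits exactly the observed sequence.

  [0] x  {0,2,3}  => 0  start
  [1] y  {1}  => 1  0->1 ok
  [2] y  {1}  => 1  1->1 ok
  [3] x  {0,2,3}  => 3  1->3 ok
  [4] x  {0,2,3}  => 3  3->3 ok
  [5] x  {0,2,3}  => 3  3->3 ok
  [6] x  {0,2,3}  => 3  3->3 ok
  [7] x  {0,2,3}  => 0  3->0 ok
  [8] y  {1}  => 1  0->1 ok
  [9] x  {0,2,3}  => 3  1->3 ok

0,1,1,3,3,3,3,0,1,3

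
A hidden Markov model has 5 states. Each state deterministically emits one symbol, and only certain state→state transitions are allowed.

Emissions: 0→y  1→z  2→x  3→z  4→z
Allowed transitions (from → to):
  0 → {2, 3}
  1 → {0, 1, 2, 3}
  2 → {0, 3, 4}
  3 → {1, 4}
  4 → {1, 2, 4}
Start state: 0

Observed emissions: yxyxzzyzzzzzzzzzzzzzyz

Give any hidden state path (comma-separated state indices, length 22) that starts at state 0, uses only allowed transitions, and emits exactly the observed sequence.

0,2,0,2,3,1,0,3,1,3,4,1,3,4,4,1,3,1,3,1,0,3

  t0 'y' -> {0}, take 0 (start)
  t1 'x' -> {2}, take 2 (0->2 ok)
  t2 'y' -> {0}, take 0 (2->0 ok)
  t3 'x' -> {2}, take 2 (0->2 ok)
  t4 'z' -> {1,3,4}, take 3 (2->3 ok)
  t5 'z' -> {1,3,4}, take 1 (3->1 ok)
  t6 'y' -> {0}, take 0 (1->0 ok)
  t7 'z' -> {1,3,4}, take 3 (0->3 ok)
  t8 'z' -> {1,3,4}, take 1 (3->1 ok)
  t9 'z' -> {1,3,4}, take 3 (1->3 ok)
  t10 'z' -> {1,3,4}, take 4 (3->4 ok)
  t11 'z' -> {1,3,4}, take 1 (4->1 ok)
  t12 'z' -> {1,3,4}, take 3 (1->3 ok)
  t13 'z' -> {1,3,4}, take 4 (3->4 ok)
  t14 'z' -> {1,3,4}, take 4 (4->4 ok)
  t15 'z' -> {1,3,4}, take 1 (4->1 ok)
  t16 'z' -> {1,3,4}, take 3 (1->3 ok)
  t17 'z' -> {1,3,4}, take 1 (3->1 ok)
  t18 'z' -> {1,3,4}, take 3 (1->3 ok)
  t19 'z' -> {1,3,4}, take 1 (3->1 ok)
  t20 'y' -> {0}, take 0 (1->0 ok)
  t21 'z' -> {1,3,4}, take 3 (0->3 ok)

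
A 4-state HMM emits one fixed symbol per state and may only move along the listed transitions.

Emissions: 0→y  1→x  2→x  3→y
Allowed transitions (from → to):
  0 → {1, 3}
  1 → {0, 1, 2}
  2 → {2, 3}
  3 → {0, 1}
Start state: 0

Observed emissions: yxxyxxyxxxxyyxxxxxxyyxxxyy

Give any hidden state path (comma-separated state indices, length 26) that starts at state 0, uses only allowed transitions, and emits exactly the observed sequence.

0,1,2,3,1,1,0,1,1,2,2,3,0,1,1,1,2,2,2,3,0,1,1,2,3,0

  0: obs=y cand={0,3} pick 0 [start]
  1: obs=x cand={1,2} pick 1 [0->1 ok]
  2: obs=x cand={1,2} pick 2 [1->2 ok]
  3: obs=y cand={0,3} pick 3 [2->3 ok]
  4: obs=x cand={1,2} pick 1 [3->1 ok]
  5: obs=x cand={1,2} pick 1 [1->1 ok]
  6: obs=y cand={0,3} pick 0 [1->0 ok]
  7: obs=x cand={1,2} pick 1 [0->1 ok]
  8: obs=x cand={1,2} pick 1 [1->1 ok]
  9: obs=x cand={1,2} pick 2 [1->2 ok]
  10: obs=x cand={1,2} pick 2 [2->2 ok]
  11: obs=y cand={0,3} pick 3 [2->3 ok]
  12: obs=y cand={0,3} pick 0 [3->0 ok]
  13: obs=x cand={1,2} pick 1 [0->1 ok]
  14: obs=x cand={1,2} pick 1 [1->1 ok]
  15: obs=x cand={1,2} pick 1 [1->1 ok]
  16: obs=x cand={1,2} pick 2 [1->2 ok]
  17: obs=x cand={1,2} pick 2 [2->2 ok]
  18: obs=x cand={1,2} pick 2 [2->2 ok]
  19: obs=y cand={0,3} pick 3 [2->3 ok]
  20: obs=y cand={0,3} pick 0 [3->0 ok]
  21: obs=x cand={1,2} pick 1 [0->1 ok]
  22: obs=x cand={1,2} pick 1 [1->1 ok]
  23: obs=x cand={1,2} pick 2 [1->2 ok]
  24: obs=y cand={0,3} pick 3 [2->3 ok]
  25: obs=y cand={0,3} pick 0 [3->0 ok]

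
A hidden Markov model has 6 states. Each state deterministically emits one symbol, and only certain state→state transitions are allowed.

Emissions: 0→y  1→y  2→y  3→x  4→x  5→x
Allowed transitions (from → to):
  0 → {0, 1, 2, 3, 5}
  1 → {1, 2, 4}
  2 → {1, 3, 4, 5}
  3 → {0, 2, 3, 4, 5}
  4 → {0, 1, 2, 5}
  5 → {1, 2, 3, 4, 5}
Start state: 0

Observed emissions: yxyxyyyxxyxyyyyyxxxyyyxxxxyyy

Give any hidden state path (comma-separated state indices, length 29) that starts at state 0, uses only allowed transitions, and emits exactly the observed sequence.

0,3,2,4,2,1,2,5,5,2,4,1,2,1,1,2,5,5,5,2,1,2,3,4,5,4,1,1,2

  pos 0: y in {0,1,2}, choose 0; start
  pos 1: x in {3,4,5}, choose 3; 0->3 ok
  pos 2: y in {0,1,2}, choose 2; 3->2 ok
  pos 3: x in {3,4,5}, choose 4; 2->4 ok
  pos 4: y in {0,1,2}, choose 2; 4->2 ok
  pos 5: y in {0,1,2}, choose 1; 2->1 ok
  pos 6: y in {0,1,2}, choose 2; 1->2 ok
  pos 7: x in {3,4,5}, choose 5; 2->5 ok
  pos 8: x in {3,4,5}, choose 5; 5->5 ok
  pos 9: y in {0,1,2}, choose 2; 5->2 ok
  pos 10: x in {3,4,5}, choose 4; 2->4 ok
  pos 11: y in {0,1,2}, choose 1; 4->1 ok
  pos 12: y in {0,1,2}, choose 2; 1->2 ok
  pos 13: y in {0,1,2}, choose 1; 2->1 ok
  pos 14: y in {0,1,2}, choose 1; 1->1 ok
  pos 15: y in {0,1,2}, choose 2; 1->2 ok
  pos 16: x in {3,4,5}, choose 5; 2->5 ok
  pos 17: x in {3,4,5}, choose 5; 5->5 ok
  pos 18: x in {3,4,5}, choose 5; 5->5 ok
  pos 19: y in {0,1,2}, choose 2; 5->2 ok
  pos 20: y in {0,1,2}, choose 1; 2->1 ok
  pos 21: y in {0,1,2}, choose 2; 1->2 ok
  pos 22: x in {3,4,5}, choose 3; 2->3 ok
  pos 23: x in {3,4,5}, choose 4; 3->4 ok
  pos 24: x in {3,4,5}, choose 5; 4->5 ok
  pos 25: x in {3,4,5}, choose 4; 5->4 ok
  pos 26: y in {0,1,2}, choose 1; 4->1 ok
  pos 27: y in {0,1,2}, choose 1; 1->1 ok
  pos 28: y in {0,1,2}, choose 2; 1->2 ok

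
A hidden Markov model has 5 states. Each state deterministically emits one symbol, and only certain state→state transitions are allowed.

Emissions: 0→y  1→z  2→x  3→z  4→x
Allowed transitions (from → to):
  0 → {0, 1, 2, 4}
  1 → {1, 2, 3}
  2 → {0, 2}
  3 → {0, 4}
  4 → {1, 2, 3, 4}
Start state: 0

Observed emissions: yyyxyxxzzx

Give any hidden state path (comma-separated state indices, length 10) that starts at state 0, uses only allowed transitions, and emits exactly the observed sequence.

  pos 0: y in {0}, choose 0; start
  pos 1: y in {0}, choose 0; 0->0 ok
  pos 2: y in {0}, choose 0; 0->0 ok
  pos 3: x in {2,4}, choose 2; 0->2 ok
  pos 4: y in {0}, choose 0; 2->0 ok
  pos 5: x in {2,4}, choose 4; 0->4 ok
  pos 6: x in {2,4}, choose 4; 4->4 ok
  pos 7: z in {1,3}, choose 1; 4->1 ok
  pos 8: z in {1,3}, choose 1; 1->1 ok
  pos 9: x in {2,4}, choose 2; 1->2 ok

0,0,0,2,0,4,4,1,1,2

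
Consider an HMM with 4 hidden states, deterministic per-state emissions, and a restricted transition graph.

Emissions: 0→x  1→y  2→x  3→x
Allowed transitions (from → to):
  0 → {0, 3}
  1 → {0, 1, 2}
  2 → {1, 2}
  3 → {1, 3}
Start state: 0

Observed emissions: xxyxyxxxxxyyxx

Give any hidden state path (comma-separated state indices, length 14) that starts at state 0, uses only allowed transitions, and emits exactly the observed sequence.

  t0 'x' -> {0,2,3}, take 0 (start)
  t1 'x' -> {0,2,3}, take 3 (0->3 ok)
  t2 'y' -> {1}, take 1 (3->1 ok)
  t3 'x' -> {0,2,3}, take 2 (1->2 ok)
  t4 'y' -> {1}, take 1 (2->1 ok)
  t5 'x' -> {0,2,3}, take 0 (1->0 ok)
  t6 'x' -> {0,2,3}, take 0 (0->0 ok)
  t7 'x' -> {0,2,3}, take 0 (0->0 ok)
  t8 'x' -> {0,2,3}, take 3 (0->3 ok)
  t9 'x' -> {0,2,3}, take 3 (3->3 ok)
  t10 'y' -> {1}, take 1 (3->1 ok)
  t11 'y' -> {1}, take 1 (1->1 ok)
  t12 'x' -> {0,2,3}, take 0 (1->0 ok)
  t13 'x' -> {0,2,3}, take 0 (0->0 ok)

0,3,1,2,1,0,0,0,3,3,1,1,0,0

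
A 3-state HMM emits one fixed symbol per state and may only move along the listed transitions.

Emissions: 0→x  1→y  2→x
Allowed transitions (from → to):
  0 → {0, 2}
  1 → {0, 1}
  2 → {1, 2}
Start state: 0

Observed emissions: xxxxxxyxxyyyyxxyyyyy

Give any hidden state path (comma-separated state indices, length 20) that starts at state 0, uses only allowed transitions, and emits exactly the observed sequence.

  pos 0: x in {0,2}, choose 0; start
  pos 1: x in {0,2}, choose 0; 0->0 ok
  pos 2: x in {0,2}, choose 0; 0->0 ok
  pos 3: x in {0,2}, choose 0; 0->0 ok
  pos 4: x in {0,2}, choose 0; 0->0 ok
  pos 5: x in {0,2}, choose 2; 0->2 ok
  pos 6: y in {1}, choose 1; 2->1 ok
  pos 7: x in {0,2}, choose 0; 1->0 ok
  pos 8: x in {0,2}, choose 2; 0->2 ok
  pos 9: y in {1}, choose 1; 2->1 ok
  pos 10: y in {1}, choose 1; 1->1 ok
  pos 11: y in {1}, choose 1; 1->1 ok
  pos 12: y in {1}, choose 1; 1->1 ok
  pos 13: x in {0,2}, choose 0; 1->0 ok
  pos 14: x in {0,2}, choose 2; 0->2 ok
  pos 15: y in {1}, choose 1; 2->1 ok
  pos 16: y in {1}, choose 1; 1->1 ok
  pos 17: y in {1}, choose 1; 1->1 ok
  pos 18: y in {1}, choose 1; 1->1 ok
  pos 19: y in {1}, choose 1; 1->1 ok

0,0,0,0,0,2,1,0,2,1,1,1,1,0,2,1,1,1,1,1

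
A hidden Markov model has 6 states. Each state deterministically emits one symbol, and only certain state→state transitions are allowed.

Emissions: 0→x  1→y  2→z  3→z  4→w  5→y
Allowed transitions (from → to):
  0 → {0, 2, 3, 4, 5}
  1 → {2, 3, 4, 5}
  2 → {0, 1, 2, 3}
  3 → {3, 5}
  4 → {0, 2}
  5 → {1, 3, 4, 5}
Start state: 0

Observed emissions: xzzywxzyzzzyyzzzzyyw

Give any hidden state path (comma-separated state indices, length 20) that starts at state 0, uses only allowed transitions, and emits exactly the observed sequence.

0,3,3,5,4,0,2,1,2,3,3,5,1,3,3,3,3,5,5,4

  [0] x  {0}  => 0  start
  [1] z  {2,3}  => 3  0->3 ok
  [2] z  {2,3}  => 3  3->3 ok
  [3] y  {1,5}  => 5  3->5 ok
  [4] w  {4}  => 4  5->4 ok
  [5] x  {0}  => 0  4->0 ok
  [6] z  {2,3}  => 2  0->2 ok
  [7] y  {1,5}  => 1  2->1 ok
  [8] z  {2,3}  => 2  1->2 ok
  [9] z  {2,3}  => 3  2->3 ok
  [10] z  {2,3}  => 3  3->3 ok
  [11] y  {1,5}  => 5  3->5 ok
  [12] y  {1,5}  => 1  5->1 ok
  [13] z  {2,3}  => 3  1->3 ok
  [14] z  {2,3}  => 3  3->3 ok
  [15] z  {2,3}  => 3  3->3 ok
  [16] z  {2,3}  => 3  3->3 ok
  [17] y  {1,5}  => 5  3->5 ok
  [18] y  {1,5}  => 5  5->5 ok
  [19] w  {4}  => 4  5->4 ok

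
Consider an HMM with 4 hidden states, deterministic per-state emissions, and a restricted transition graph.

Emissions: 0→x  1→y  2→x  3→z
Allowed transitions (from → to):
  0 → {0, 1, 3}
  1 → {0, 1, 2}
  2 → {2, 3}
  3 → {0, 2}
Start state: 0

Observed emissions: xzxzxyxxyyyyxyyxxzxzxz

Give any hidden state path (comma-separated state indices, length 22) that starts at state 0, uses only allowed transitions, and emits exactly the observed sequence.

0,3,0,3,0,1,0,0,1,1,1,1,0,1,1,2,2,3,0,3,2,3

  t0 'x' -> {0,2}, take 0 (start)
  t1 'z' -> {3}, take 3 (0->3 ok)
  t2 'x' -> {0,2}, take 0 (3->0 ok)
  t3 'z' -> {3}, take 3 (0->3 ok)
  t4 'x' -> {0,2}, take 0 (3->0 ok)
  t5 'y' -> {1}, take 1 (0->1 ok)
  t6 'x' -> {0,2}, take 0 (1->0 ok)
  t7 'x' -> {0,2}, take 0 (0->0 ok)
  t8 'y' -> {1}, take 1 (0->1 ok)
  t9 'y' -> {1}, take 1 (1->1 ok)
  t10 'y' -> {1}, take 1 (1->1 ok)
  t11 'y' -> {1}, take 1 (1->1 ok)
  t12 'x' -> {0,2}, take 0 (1->0 ok)
  t13 'y' -> {1}, take 1 (0->1 ok)
  t14 'y' -> {1}, take 1 (1->1 ok)
  t15 'x' -> {0,2}, take 2 (1->2 ok)
  t16 'x' -> {0,2}, take 2 (2->2 ok)
  t17 'z' -> {3}, take 3 (2->3 ok)
  t18 'x' -> {0,2}, take 0 (3->0 ok)
  t19 'z' -> {3}, take 3 (0->3 ok)
  t20 'x' -> {0,2}, take 2 (3->2 ok)
  t21 'z' -> {3}, take 3 (2->3 ok)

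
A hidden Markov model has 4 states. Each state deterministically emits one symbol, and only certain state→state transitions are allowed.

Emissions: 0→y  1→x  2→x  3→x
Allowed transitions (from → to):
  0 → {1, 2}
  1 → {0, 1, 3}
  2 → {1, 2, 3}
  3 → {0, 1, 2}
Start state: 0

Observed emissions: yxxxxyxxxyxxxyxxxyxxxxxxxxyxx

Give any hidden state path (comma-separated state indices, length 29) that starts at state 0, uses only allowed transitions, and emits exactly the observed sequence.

  t0 'y' -> {0}, take 0 (start)
  t1 'x' -> {1,2,3}, take 2 (0->2 ok)
  t2 'x' -> {1,2,3}, take 1 (2->1 ok)
  t3 'x' -> {1,2,3}, take 1 (1->1 ok)
  t4 'x' -> {1,2,3}, take 3 (1->3 ok)
  t5 'y' -> {0}, take 0 (3->0 ok)
  t6 'x' -> {1,2,3}, take 1 (0->1 ok)
  t7 'x' -> {1,2,3}, take 1 (1->1 ok)
  t8 'x' -> {1,2,3}, take 3 (1->3 ok)
  t9 'y' -> {0}, take 0 (3->0 ok)
  t10 'x' -> {1,2,3}, take 1 (0->1 ok)
  t11 'x' -> {1,2,3}, take 1 (1->1 ok)
  t12 'x' -> {1,2,3}, take 1 (1->1 ok)
  t13 'y' -> {0}, take 0 (1->0 ok)
  t14 'x' -> {1,2,3}, take 2 (0->2 ok)
  t15 'x' -> {1,2,3}, take 3 (2->3 ok)
  t16 'x' -> {1,2,3}, take 1 (3->1 ok)
  t17 'y' -> {0}, take 0 (1->0 ok)
  t18 'x' -> {1,2,3}, take 2 (0->2 ok)
  t19 'x' -> {1,2,3}, take 2 (2->2 ok)
  t20 'x' -> {1,2,3}, take 2 (2->2 ok)
  t21 'x' -> {1,2,3}, take 3 (2->3 ok)
  t22 'x' -> {1,2,3}, take 2 (3->2 ok)
  t23 'x' -> {1,2,3}, take 2 (2->2 ok)
  t24 'x' -> {1,2,3}, take 2 (2->2 ok)
  t25 'x' -> {1,2,3}, take 1 (2->1 ok)
  t26 'y' -> {0}, take 0 (1->0 ok)
  t27 'x' -> {1,2,3}, take 2 (0->2 ok)
  t28 'x' -> {1,2,3}, take 3 (2->3 ok)

0,2,1,1,3,0,1,1,3,0,1,1,1,0,2,3,1,0,2,2,2,3,2,2,2,1,0,2,3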